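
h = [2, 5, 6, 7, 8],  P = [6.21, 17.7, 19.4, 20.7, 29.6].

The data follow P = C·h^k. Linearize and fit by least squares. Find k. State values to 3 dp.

Taking logs, ln P = k·ln h + ln C, so regress ln P on ln h.
Over the data: Σln h = 8.1197, Σ(ln h)² = 14.3918, Σln P = 14.0829, Σln h·ln P = 24.1447.
Normal system: [[14.3918, 8.1197]; [8.1197, 5]]·[k, ln C]ᵀ = [24.1447, 14.0829]ᵀ.
Slope k = (n·Σln h·ln P − Σln h·Σln P)/(n·Σ(ln h)² − (Σln h)²) = (5·24.1447 − 8.1197·14.0829)/6.0295 = 1.05726; ln C = (Σln P − k·Σln h)/n = 1.09966.

k = 1.057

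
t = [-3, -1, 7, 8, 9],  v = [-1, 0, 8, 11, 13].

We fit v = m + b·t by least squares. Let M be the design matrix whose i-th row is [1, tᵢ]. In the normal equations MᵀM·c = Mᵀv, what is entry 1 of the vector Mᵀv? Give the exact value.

31

Entry 1 ↔ basis 1, so (Mᵀv)_{1} = Σᵢ vᵢ = (1)·(-1) + (1)·(0) + (1)·(8) + (1)·(11) + (1)·(13) = 31.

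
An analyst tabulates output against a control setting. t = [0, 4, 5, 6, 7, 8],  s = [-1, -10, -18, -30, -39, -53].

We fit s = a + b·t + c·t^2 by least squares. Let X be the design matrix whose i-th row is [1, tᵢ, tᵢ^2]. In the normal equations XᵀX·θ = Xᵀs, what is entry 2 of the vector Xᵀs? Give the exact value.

-1007

Entry 2 ↔ basis t, so (Xᵀs)_{2} = Σᵢ (t)·sᵢ = (0)·(-1) + (4)·(-10) + (5)·(-18) + (6)·(-30) + (7)·(-39) + (8)·(-53) = -1007.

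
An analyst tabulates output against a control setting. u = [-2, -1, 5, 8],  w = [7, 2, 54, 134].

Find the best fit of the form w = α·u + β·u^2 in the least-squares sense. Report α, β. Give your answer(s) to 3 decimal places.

α = 0.593, β = 2.023

Sums needed: Σu·u = 94, Σu·u^2 = 628, Σu^2·u^2 = 4738.
Right-hand side: Σu·w = 1326, Σu^2·w = 9956.
AᵀA·[α, β]ᵀ = Aᵀw becomes [[94, 628]; [628, 4738]]·[α, β]ᵀ = [1326, 9956]ᵀ.
Determinant 94·4738 − 628² = 50988.
α = (1326·4738 − 628·9956)/50988 = 7555/12747; β = (94·9956 − 628·1326)/50988 = 25784/12747.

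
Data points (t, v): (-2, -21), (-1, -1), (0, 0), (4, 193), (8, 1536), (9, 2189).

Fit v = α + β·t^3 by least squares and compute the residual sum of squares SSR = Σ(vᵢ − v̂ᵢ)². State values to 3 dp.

With design matrix M, MᵀM = [[6, 1296]; [1296, 797746]] and Mᵀv = [3896, 2394734]ᵀ.
det = 6·797746 − 1296² = 3106860.
α = (3896·797746 − 1296·2394734)/3106860 = 1110788/776715; β = (6·2394734 − 1296·3896)/3106860 = 776599/258905.
Residuals: 1216573/776715, 442294/776715, -1110788/776715, -311801/776715, -932612/776715, 696334/776715; SSR = 5615174/776715.

SSR = 7.229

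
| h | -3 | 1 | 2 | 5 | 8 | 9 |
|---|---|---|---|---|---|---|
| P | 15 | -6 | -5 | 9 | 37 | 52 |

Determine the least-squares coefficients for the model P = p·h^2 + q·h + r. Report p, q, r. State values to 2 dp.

p = 1.00, q = -2.89, r = -3.04

Setting ∂/∂p … = 0 gives: 11380·p + 1348·q + 184·r = 6914;  1348·p + 184·q + 22·r = 748;  184·p + 22·q + 6·r = 102.
Solving the 3×3 system (Gaussian elimination) gives p = 20909/20922, q = -151304/52305, r = -53019/17435.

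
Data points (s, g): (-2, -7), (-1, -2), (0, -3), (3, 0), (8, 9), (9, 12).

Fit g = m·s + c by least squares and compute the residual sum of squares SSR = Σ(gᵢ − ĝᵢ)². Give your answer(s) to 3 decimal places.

Entries of AᵀA: Σs·s = 159, Σs = 17, Σ1 = 6.
Right-hand side: Σs·g = 196, Σg = 9.
Eliminating c: 6·(row 1) − 17·(row 2) gives 665·m = 6·196 − 17·9 = 1023, so m = 1023/665.
Then c = (9 − 17·(1023/665))/6 = -1901/665.
Residuals: -708/665, 1594/665, -94/665, -1168/665, -298/665, 674/665; SSR = 7456/665.

SSR = 11.212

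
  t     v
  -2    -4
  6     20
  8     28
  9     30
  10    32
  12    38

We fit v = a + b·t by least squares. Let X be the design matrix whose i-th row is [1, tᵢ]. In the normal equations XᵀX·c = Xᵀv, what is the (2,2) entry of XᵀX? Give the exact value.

429

Row 2 ↔ basis t, column 2 ↔ basis t, so (XᵀX)_{2,2} = Σᵢ (t)·(t) = (-2)·(-2) + (6)·(6) + (8)·(8) + (9)·(9) + (10)·(10) + (12)·(12) = 429.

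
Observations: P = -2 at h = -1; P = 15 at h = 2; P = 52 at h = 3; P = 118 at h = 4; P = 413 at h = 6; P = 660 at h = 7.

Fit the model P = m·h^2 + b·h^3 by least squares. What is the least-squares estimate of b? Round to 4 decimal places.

b = 1.9865

MᵀM·[m, b]ᵀ = MᵀP reads: 4051·m + 25881·b = 49622;  25881·m + 169195·b = 324666.
(Σh^2·h^2 = 4051, Σh^2·h^3 = 25881, Σh^3·h^3 = 169195, Σh^2·P = 49622, Σh^3·P = 324666.)
Eliminating b: 169195·(row 1) − 25881·(row 2) gives 15582784·m = 169195·49622 − 25881·324666 = -6886456, so m = -860807/1947848.
Then b = (324666 − 25881·(-860807/1947848))/169195 = 3869373/1947848.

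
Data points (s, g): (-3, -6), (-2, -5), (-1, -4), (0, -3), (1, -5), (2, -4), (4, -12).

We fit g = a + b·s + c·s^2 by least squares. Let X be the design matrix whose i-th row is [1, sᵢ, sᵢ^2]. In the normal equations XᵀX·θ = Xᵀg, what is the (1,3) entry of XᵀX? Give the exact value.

35

Row 1 ↔ basis 1, column 3 ↔ basis s^2, so (XᵀX)_{1,3} = Σᵢ s^2 = (1)·(9) + (1)·(4) + (1)·(1) + (1)·(0) + (1)·(1) + (1)·(4) + (1)·(16) = 35.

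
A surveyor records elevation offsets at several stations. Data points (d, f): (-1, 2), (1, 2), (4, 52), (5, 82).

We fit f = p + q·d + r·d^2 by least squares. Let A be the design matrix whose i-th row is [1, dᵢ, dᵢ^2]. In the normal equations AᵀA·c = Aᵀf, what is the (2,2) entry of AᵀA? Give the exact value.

43

Row 2 ↔ basis d, column 2 ↔ basis d, so (AᵀA)_{2,2} = Σᵢ (d)·(d) = (-1)·(-1) + (1)·(1) + (4)·(4) + (5)·(5) = 43.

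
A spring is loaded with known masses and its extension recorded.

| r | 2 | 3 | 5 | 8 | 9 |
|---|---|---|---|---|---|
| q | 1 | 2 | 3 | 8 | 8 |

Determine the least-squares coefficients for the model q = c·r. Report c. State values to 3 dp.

c = 0.869

Entries of MᵀM: Σr·r = 183.
Moment sums: Σr·q = 159.
So MᵀM·[c]ᵀ = Mᵀq: [[183]]·[c]ᵀ = [159]ᵀ.
c = 159/183 = 0.868852.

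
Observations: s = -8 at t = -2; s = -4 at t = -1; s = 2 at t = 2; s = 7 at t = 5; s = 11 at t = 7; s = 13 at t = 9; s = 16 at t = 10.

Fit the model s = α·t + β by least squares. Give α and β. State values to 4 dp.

α = 1.8787, β = -2.7658

From the data, Σt·t = 264, Σt = 30, Σ1 = 7.
For Aᵀs: Σt·s = 413, Σs = 37.
Normal equations: [[264, 30]; [30, 7]]·[α, β]ᵀ = [413, 37]ᵀ.
Eliminating β: 7·(row 1) − 30·(row 2) gives 948·α = 7·413 − 30·37 = 1781, so α = 1781/948.
Then β = (37 − 30·(1781/948))/7 = -437/158.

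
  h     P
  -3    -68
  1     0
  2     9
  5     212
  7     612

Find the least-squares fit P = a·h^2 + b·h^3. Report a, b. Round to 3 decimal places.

a = -1.555, b = 2.006

Sums needed: Σh^2·h^2 = 3124, Σh^2·h^3 = 19722, Σh^3·h^3 = 134068.
And Σh^2·P = 34712, Σh^3·P = 238324.
Normal equations: [[3124, 19722]; [19722, 134068]]·[a, b]ᵀ = [34712, 238324]ᵀ.
Determinant 3124·134068 − 19722² = 29871148.
a = (34712·134068 − 19722·238324)/29871148 = -11614378/7467787; b = (3124·238324 − 19722·34712)/29871148 = 14983528/7467787.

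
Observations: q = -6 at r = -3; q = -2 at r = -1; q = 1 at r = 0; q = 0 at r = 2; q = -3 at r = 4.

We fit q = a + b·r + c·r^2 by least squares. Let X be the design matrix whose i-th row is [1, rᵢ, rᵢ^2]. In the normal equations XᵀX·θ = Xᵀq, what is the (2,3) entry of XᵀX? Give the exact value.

Row 2 ↔ basis r, column 3 ↔ basis r^2, so (XᵀX)_{2,3} = Σᵢ (r)·(r^2) = (-3)·(9) + (-1)·(1) + (0)·(0) + (2)·(4) + (4)·(16) = 44.

44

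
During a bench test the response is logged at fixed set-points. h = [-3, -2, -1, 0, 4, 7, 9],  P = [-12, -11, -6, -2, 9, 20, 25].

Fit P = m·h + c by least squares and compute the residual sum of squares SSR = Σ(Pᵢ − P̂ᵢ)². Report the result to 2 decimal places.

Normal-equation sums: Σh·h = 160, Σh = 14, Σ1 = 7.
Moment sums: Σh·P = 465, ΣP = 23.
Normal equations: [[160, 14]; [14, 7]]·[m, c]ᵀ = [465, 23]ᵀ.
Eliminating c: 7·(row 1) − 14·(row 2) gives 924·m = 7·465 − 14·23 = 2933, so m = 419/132.
Then c = (23 − 14·(419/132))/7 = -1415/462.
Residuals: 541/924, -367/231, 73/308, 491/462, -293/462, 779/924, -467/924; SSR = 5009/924.

SSR = 5.42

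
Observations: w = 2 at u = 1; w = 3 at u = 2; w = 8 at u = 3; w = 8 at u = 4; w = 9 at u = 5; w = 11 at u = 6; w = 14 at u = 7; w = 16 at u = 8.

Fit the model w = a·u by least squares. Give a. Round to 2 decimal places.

With design matrix X, XᵀX = [[204]] and Xᵀw = [401]ᵀ.
Hence a = 401 / 204 ≈ 1.96569.

a = 1.97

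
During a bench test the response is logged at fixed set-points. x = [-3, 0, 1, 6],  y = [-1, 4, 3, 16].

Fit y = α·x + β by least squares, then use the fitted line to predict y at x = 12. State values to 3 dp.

Setting ∂/∂α … = 0 gives: 46·α + 4·β = 102;  4·α + 4·β = 22.
(Σx·x = 46, Σx = 4, Σ1 = 4, Σx·y = 102, Σy = 22.)
Δ = 46·4 − 4² = 168.
α = (102·4 − 4·22)/168 = 40/21; β = (46·22 − 4·102)/168 = 151/42.
At x = 12: ŷ = (40/21)·(12) + (151/42)·(1) = 1111/42.

ŷ = 26.452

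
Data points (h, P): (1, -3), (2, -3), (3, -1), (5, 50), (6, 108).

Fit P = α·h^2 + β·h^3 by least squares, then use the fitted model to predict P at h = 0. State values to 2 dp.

P̂ = 0.00

The normal system XᵀX·[α, β]ᵀ = XᵀP is [[2019, 11177]; [11177, 63075]]·[α, β]ᵀ = [5114, 29524]ᵀ.
Determinant 2019·63075 − 11177² = 2423096.
α = (5114·63075 − 11177·29524)/2423096 = -3712099/1211548; β = (2019·29524 − 11177·5114)/2423096 = 1224889/1211548.
At h = 0: P̂ = (-3712099/1211548)·(0) + (1224889/1211548)·(0) = 0.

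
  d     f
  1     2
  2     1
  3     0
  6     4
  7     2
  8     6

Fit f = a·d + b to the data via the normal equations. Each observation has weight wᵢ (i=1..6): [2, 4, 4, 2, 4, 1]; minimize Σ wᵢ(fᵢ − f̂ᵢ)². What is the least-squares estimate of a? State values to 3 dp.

Setting ∂/∂a … = 0 gives: 386·a + 70·b = 164;  70·a + 17·b = 30.
(Σwᵢ·d·d = 386, Σwᵢ·d = 70, Σwᵢ·1 = 17, Σwᵢ·d·f = 164, Σwᵢ·f = 30.)
Eliminating b: 17·(row 1) − 70·(row 2) gives 1662·a = 17·164 − 70·30 = 688, so a = 344/831.
Then b = (30 − 70·(344/831))/17 = 50/831.

a = 0.414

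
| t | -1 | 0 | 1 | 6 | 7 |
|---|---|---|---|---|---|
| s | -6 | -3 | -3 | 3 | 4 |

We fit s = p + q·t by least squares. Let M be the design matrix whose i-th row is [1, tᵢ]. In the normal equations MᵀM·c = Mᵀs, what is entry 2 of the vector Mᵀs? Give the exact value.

49

Entry 2 ↔ basis t, so (Mᵀs)_{2} = Σᵢ (t)·sᵢ = (-1)·(-6) + (0)·(-3) + (1)·(-3) + (6)·(3) + (7)·(4) = 49.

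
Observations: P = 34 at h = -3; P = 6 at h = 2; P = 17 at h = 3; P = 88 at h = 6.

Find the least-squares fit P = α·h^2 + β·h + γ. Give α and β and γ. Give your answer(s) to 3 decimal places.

α = 2.918, β = -2.766, γ = -0.532

Normal-equation sums: Σh^2·h^2 = 1474, Σh^2·h = 224, Σh^2 = 58, Σh·h = 58, Σh = 8, Σ1 = 4.
Moment sums: Σh^2·P = 3651, Σh·P = 489, ΣP = 145.
So MᵀM·[α, β, γ]ᵀ = MᵀP: [[1474, 224, 58]; [224, 58, 8]; [58, 8, 4]]·[α, β, γ]ᵀ = [3651, 489, 145]ᵀ.
Inverting the 3×3 Gram matrix, [α, β, γ]ᵀ = [14515/4974, -13757/4974, -441/829]ᵀ.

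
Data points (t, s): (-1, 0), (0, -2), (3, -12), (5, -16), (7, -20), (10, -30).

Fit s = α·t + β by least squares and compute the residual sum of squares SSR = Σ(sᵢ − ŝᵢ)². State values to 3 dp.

SSR = 4.424

Forming AᵀA = [[184, 24]; [24, 6]] and Aᵀs = [-556, -80]ᵀ gives AᵀA·[α, β]ᵀ = Aᵀs.
Δ = 184·6 − 24² = 528.
α = ((-556)·6 − 24·(-80))/528 = -59/22; β = (184·(-80) − 24·(-556))/528 = -86/33.
Residuals: -5/66, 20/33, -89/66, 1/66, 91/66, -19/33; SSR = 146/33.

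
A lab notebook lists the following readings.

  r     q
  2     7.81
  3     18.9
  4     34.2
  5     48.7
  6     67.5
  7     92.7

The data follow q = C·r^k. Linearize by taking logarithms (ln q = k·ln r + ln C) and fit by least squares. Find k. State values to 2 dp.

k = 1.95

Let Y = ln q. Fitting Y = k·ln r + ln C by least squares:
Σln r = 8.5252, Σ(ln r)² = 13.1965, Σln q = 21.1540, Σln r·ln q = 32.1650.
Equations: 13.1965·k + 8.5252·ln C = 32.1650;  8.5252·k + 6·ln C = 21.1540.
Δ = 13.1965·6 − (8.5252)² = 6.5005; k = (32.1650·6 − 8.5252·21.1540)/6.5005 = 1.94589, ln C = (13.1965·21.1540 − 8.5252·32.1650)/6.5005 = 0.76083.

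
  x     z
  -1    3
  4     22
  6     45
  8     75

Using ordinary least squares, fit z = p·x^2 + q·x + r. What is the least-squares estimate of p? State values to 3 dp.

p = 1.039

With design matrix A, AᵀA = [[5649, 791, 117]; [791, 117, 17]; [117, 17, 4]] and Aᵀz = [6775, 955, 145]ᵀ.
Row-reducing yields p = 27755/26716, q = 20045/26716, r = 35715/13358.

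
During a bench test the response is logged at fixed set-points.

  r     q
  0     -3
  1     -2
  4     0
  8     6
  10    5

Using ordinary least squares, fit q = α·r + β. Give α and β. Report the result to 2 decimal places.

The normal system MᵀM·[α, β]ᵀ = Mᵀq is [[181, 23]; [23, 5]]·[α, β]ᵀ = [96, 6]ᵀ.
Δ = 181·5 − 23² = 376.
α = (96·5 − 23·6)/376 = 171/188; β = (181·6 − 23·96)/376 = -561/188.

α = 0.91, β = -2.98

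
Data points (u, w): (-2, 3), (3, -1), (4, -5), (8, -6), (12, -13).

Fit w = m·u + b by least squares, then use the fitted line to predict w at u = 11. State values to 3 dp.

The normal equations are: 237·m + 25·b = -233;  25·m + 5·b = -22.
(Σu·u = 237, Σu = 25, Σ1 = 5, Σu·w = -233, Σw = -22.)
Determinant 237·5 − 25² = 560.
m = ((-233)·5 − 25·(-22))/560 = -123/112; b = (237·(-22) − 25·(-233))/560 = 611/560.
At u = 11: ŵ = (-123/112)·(11) + (611/560)·(1) = -3077/280.

ŵ = -10.989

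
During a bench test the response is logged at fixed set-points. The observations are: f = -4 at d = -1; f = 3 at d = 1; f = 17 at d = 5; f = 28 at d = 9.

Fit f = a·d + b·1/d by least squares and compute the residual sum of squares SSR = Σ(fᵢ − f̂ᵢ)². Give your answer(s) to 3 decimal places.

SSR = 1.985

Normal-equation sums: Σd·d = 108, Σd·1/d = 4, Σ1/d·1/d = 4156/2025.
Right-hand side: Σd·f = 344, Σ1/d·f = 608/45.
So MᵀM·[a, b]ᵀ = Mᵀf: [[108, 4]; [4, 4156/2025]]·[a, b]ᵀ = [344, 608/45]ᵀ.
Eliminating b: (4156/2025)·(row 1) − 4·(row 2) gives (15424/75)·a = (4156/2025)·344 − 4·(608/45) = 1320224/2025, so a = 41257/13014.
Then b = ((608/45) − 4·(41257/13014))/(4156/2025) = 195/482.
Residuals: -2767/6507, -3740/6507, 6950/6507, -139/241; SSR = 12914/6507.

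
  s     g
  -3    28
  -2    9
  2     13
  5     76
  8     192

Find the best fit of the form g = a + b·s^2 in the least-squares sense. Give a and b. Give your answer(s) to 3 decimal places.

The normal system AᵀA·[a, b]ᵀ = Aᵀg is [[5, 106]; [106, 4834]]·[a, b]ᵀ = [318, 14528]ᵀ.
Δ = 5·4834 − 106² = 12934.
a = (318·4834 − 106·14528)/12934 = -1378/6467; b = (5·14528 − 106·318)/12934 = 19466/6467.

a = -0.213, b = 3.010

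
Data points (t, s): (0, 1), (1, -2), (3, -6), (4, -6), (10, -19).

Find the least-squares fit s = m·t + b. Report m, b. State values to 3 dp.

m = -1.941, b = 0.588

Setting ∂/∂m … = 0 gives: 126·m + 18·b = -234;  18·m + 5·b = -32.
Determinant 126·5 − 18² = 306.
m = ((-234)·5 − 18·(-32))/306 = -33/17; b = (126·(-32) − 18·(-234))/306 = 10/17.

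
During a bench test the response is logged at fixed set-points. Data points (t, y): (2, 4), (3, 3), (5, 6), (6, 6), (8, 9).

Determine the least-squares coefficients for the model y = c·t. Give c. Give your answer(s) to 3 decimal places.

Sums needed: Σt·t = 138.
For Xᵀy: Σt·y = 155.
So XᵀX·[c]ᵀ = Xᵀy: [[138]]·[c]ᵀ = [155]ᵀ.
Hence c = 155 / 138 ≈ 1.12319.

c = 1.123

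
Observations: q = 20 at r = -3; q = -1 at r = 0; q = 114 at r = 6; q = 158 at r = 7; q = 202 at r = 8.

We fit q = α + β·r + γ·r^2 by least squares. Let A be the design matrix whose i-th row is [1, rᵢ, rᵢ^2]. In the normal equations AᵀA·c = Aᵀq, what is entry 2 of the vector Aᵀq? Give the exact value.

Entry 2 ↔ basis r, so (Aᵀq)_{2} = Σᵢ (r)·qᵢ = (-3)·(20) + (0)·(-1) + (6)·(114) + (7)·(158) + (8)·(202) = 3346.

3346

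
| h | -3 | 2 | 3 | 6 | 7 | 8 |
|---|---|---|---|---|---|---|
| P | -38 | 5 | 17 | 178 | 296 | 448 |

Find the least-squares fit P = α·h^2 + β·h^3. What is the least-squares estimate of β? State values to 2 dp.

MᵀM·[α, β]ᵀ = MᵀP reads: 7971·α + 57383·β = 49415;  57383·α + 427971·β = 370877.
(Σh^2·h^2 = 7971, Σh^2·h^3 = 57383, Σh^3·h^3 = 427971, Σh^2·P = 49415, Σh^3·P = 370877.)
Δ = 7971·427971 − 57383² = 118548152.
α = (49415·427971 − 57383·370877)/118548152 = -66923963/59274076; β = (7971·370877 − 57383·49415)/118548152 = 60339811/59274076.

β = 1.02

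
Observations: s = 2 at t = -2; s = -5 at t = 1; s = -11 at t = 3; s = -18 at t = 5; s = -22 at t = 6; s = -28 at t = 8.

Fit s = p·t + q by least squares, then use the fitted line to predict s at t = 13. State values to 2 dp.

From the data, Σt·t = 139, Σt = 21, Σ1 = 6.
For Aᵀs: Σt·s = -488, Σs = -82.
Eliminating q: 6·(row 1) − 21·(row 2) gives 393·p = 6·(-488) − 21·(-82) = -1206, so p = -402/131.
Then q = ((-82) − 21·(-402/131))/6 = -1150/393.
At t = 13: ŝ = (-402/131)·(13) + (-1150/393)·(1) = -16828/393.

ŝ = -42.82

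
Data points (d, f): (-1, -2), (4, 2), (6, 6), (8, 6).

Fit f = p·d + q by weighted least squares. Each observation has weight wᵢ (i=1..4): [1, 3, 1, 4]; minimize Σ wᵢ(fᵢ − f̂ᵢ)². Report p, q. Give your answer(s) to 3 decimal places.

p = 0.928, q = -1.275

The normal system AᵀWA·[p, q]ᵀ = AᵀWf is [[341, 49]; [49, 9]]·[p, q]ᵀ = [254, 34]ᵀ.
Δ = 341·9 − 49² = 668.
p = (254·9 − 49·34)/668 = 155/167; q = (341·34 − 49·254)/668 = -213/167.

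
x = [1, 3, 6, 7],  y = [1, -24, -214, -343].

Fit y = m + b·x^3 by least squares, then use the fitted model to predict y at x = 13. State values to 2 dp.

ŷ = -2208.56

AᵀA·[m, b]ᵀ = Aᵀy reads: 4·m + 587·b = -580;  587·m + 165035·b = -164520.
Eliminating b: 165035·(row 1) − 587·(row 2) gives 315571·m = 165035·(-580) − 587·(-164520) = 852940, so m = 852940/315571.
Then b = ((-164520) − 587·(852940/315571))/165035 = -317620/315571.
At x = 13: ŷ = (852940/315571)·(1) + (-317620/315571)·(2197) = -696958200/315571.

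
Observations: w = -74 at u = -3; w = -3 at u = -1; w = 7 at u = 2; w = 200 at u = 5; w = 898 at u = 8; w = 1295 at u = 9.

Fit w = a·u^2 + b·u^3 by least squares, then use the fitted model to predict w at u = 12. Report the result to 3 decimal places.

ŵ = 3171.379

Compute the Gram sums: Σu^2·u^2 = 11380, Σu^2·u^3 = 94730, Σu^3·u^3 = 810004.
And Σu^2·w = 166726, Σu^3·w = 1430888.
Determinant 11380·810004 − 94730² = 244072620.
a = (166726·810004 − 94730·1430888)/244072620 = -41607778/20339385; b = (11380·1430888 − 94730·166726)/244072620 = 8159191/4067877.
At u = 12: ŵ = (-41607778/20339385)·(144) + (8159191/4067877)·(1728) = 21501296736/6779795.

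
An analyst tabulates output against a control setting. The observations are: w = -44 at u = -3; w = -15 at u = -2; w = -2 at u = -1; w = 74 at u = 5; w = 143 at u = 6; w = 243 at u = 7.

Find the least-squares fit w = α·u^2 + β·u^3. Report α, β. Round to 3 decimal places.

Compute the Gram sums: Σu^2·u^2 = 4420, Σu^2·u^3 = 27432, Σu^3·u^3 = 180724.
Moment sums: Σu^2·w = 18447, Σu^3·w = 124797.
Eliminating β: 180724·(row 1) − 27432·(row 2) gives 46285456·α = 180724·18447 − 27432·124797 = -89615676, so α = -22403919/11571364.
Then β = (124797 − 27432·(-22403919/11571364))/180724 = 11391159/11571364.

α = -1.936, β = 0.984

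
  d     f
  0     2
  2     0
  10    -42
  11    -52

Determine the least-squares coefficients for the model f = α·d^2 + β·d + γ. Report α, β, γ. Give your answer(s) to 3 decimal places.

Normal-equation sums: Σd^2·d^2 = 24657, Σd^2·d = 2339, Σd^2 = 225, Σd·d = 225, Σd = 23, Σ1 = 4.
And Σd^2·f = -10492, Σd·f = -992, Σf = -92.
So MᵀM·[α, β, γ]ᵀ = Mᵀf: [[24657, 2339, 225]; [2339, 225, 23]; [225, 23, 4]]·[α, β, γ]ᵀ = [-10492, -992, -92]ᵀ.
Row-reducing yields α = -9201/20522, β = 1247/20522, γ = 19190/10261.

α = -0.448, β = 0.061, γ = 1.870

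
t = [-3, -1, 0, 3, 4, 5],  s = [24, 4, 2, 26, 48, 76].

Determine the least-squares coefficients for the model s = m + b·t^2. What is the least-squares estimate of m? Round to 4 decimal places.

From the data, Σ1 = 6, Σt^2 = 60, Σt^2·t^2 = 1044.
Right-hand side: Σs = 180, Σt^2·s = 3122.
MᵀM·[m, b]ᵀ = Mᵀs becomes [[6, 60]; [60, 1044]]·[m, b]ᵀ = [180, 3122]ᵀ.
Determinant 6·1044 − 60² = 2664.
m = (180·1044 − 60·3122)/2664 = 25/111; b = (6·3122 − 60·180)/2664 = 661/222.

m = 0.2252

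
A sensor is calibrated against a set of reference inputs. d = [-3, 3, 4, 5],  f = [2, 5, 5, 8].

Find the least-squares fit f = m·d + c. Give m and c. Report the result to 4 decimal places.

From the data, Σd·d = 59, Σd = 9, Σ1 = 4.
For Mᵀf: Σd·f = 69, Σf = 20.
Normal equations: [[59, 9]; [9, 4]]·[m, c]ᵀ = [69, 20]ᵀ.
det = 59·4 − 9² = 155.
m = (69·4 − 9·20)/155 = 96/155; c = (59·20 − 9·69)/155 = 559/155.

m = 0.6194, c = 3.6065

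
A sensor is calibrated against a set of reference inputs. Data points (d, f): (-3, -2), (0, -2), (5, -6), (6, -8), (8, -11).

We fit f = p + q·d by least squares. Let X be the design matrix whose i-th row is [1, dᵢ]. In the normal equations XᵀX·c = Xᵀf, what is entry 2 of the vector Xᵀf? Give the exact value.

-160

Entry 2 ↔ basis d, so (Xᵀf)_{2} = Σᵢ (d)·fᵢ = (-3)·(-2) + (0)·(-2) + (5)·(-6) + (6)·(-8) + (8)·(-11) = -160.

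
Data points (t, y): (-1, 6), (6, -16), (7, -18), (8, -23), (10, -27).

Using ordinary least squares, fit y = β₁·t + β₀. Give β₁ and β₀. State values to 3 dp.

β₁ = -3.057, β₀ = 2.743

The normal system AᵀA·[β₁, β₀]ᵀ = Aᵀy is [[250, 30]; [30, 5]]·[β₁, β₀]ᵀ = [-682, -78]ᵀ.
det = 250·5 − 30² = 350.
β₁ = ((-682)·5 − 30·(-78))/350 = -107/35; β₀ = (250·(-78) − 30·(-682))/350 = 96/35.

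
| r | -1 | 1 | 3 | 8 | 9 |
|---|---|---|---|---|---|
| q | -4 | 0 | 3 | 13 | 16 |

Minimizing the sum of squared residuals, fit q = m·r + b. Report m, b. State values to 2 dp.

m = 1.96, b = -2.24

Compute the Gram sums: Σr·r = 156, Σr = 20, Σ1 = 5.
For Mᵀq: Σr·q = 261, Σq = 28.
Normal equations: [[156, 20]; [20, 5]]·[m, b]ᵀ = [261, 28]ᵀ.
Eliminating b: 5·(row 1) − 20·(row 2) gives 380·m = 5·261 − 20·28 = 745, so m = 149/76.
Then b = (28 − 20·(149/76))/5 = -213/95.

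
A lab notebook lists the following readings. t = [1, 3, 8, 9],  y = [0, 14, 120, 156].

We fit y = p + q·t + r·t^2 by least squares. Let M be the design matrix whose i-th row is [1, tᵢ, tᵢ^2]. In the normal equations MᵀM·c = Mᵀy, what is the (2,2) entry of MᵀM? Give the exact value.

Row 2 ↔ basis t, column 2 ↔ basis t, so (MᵀM)_{2,2} = Σᵢ (t)·(t) = (1)·(1) + (3)·(3) + (8)·(8) + (9)·(9) = 155.

155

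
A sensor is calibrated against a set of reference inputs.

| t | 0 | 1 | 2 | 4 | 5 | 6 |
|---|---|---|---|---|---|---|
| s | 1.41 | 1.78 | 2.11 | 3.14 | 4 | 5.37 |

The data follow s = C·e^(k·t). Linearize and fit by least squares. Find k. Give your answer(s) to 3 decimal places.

k = 0.215

With ln sᵢ as the transformed response and tᵢ as the regressor:
Sums: Σt = 18.0000, Σ(t)² = 82.0000, Σln s = 5.8782, Σt·ln s = 23.6633.
Normal system: [[82.0000, 18.0000]; [18.0000, 6]]·[k, ln C]ᵀ = [23.6633, 5.8782]ᵀ.
Slope k = (n·Σt·ln s − Σt·Σln s)/(n·Σ(t)² − (Σt)²) = (6·23.6633 − 18.0000·5.8782)/168.0000 = 0.21531; ln C = (Σln s − k·Σt)/n = 0.33378.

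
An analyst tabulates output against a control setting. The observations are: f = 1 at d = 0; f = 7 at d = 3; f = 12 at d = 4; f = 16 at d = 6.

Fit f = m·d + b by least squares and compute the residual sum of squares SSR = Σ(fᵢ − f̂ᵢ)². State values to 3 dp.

SSR = 3.120

AᵀA·[m, b]ᵀ = Aᵀf reads: 61·m + 13·b = 165;  13·m + 4·b = 36.
(Σd·d = 61, Σd = 13, Σ1 = 4, Σd·f = 165, Σf = 36.)
Δ = 61·4 − 13² = 75.
m = (165·4 − 13·36)/75 = 64/25; b = (61·36 − 13·165)/75 = 17/25.
Residuals: 8/25, -34/25, 27/25, -1/25; SSR = 78/25.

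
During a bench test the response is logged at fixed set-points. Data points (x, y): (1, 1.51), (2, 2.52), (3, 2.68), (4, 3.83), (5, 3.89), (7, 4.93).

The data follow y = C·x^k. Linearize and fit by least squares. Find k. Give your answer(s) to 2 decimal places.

Linearized form: ln y = k·ln x + ln C. From the 6 transformed points,
XᵀX = [[9.9861, 6.7334]; [6.7334, 6]], rhs = [8.8759, 6.6188]ᵀ  (here Σln x = 6.7334, Σ(ln x)² = 9.9861, Σln y = 6.6188, Σln x·ln y = 8.8759).
Slope k = (n·Σln x·ln y − Σln x·Σln y)/(n·Σ(ln x)² − (Σln x)²) = (6·8.8759 − 6.7334·6.6188)/14.5777 = 0.59602; ln C = (Σln y − k·Σln x)/n = 0.43426.

k = 0.60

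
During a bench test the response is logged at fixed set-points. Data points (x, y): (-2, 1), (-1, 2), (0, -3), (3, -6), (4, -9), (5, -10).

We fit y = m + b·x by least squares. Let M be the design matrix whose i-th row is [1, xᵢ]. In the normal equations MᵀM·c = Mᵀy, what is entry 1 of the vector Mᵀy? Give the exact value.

-25

Entry 1 ↔ basis 1, so (Mᵀy)_{1} = Σᵢ yᵢ = (1)·(1) + (1)·(2) + (1)·(-3) + (1)·(-6) + (1)·(-9) + (1)·(-10) = -25.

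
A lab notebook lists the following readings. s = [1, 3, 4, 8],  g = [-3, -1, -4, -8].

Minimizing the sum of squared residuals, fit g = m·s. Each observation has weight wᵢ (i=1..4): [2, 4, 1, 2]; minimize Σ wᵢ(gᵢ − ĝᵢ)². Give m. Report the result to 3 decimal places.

m = -0.890

With design matrix M, MᵀWM = [[182]] and MᵀWg = [-162]ᵀ.
m = (-162)/182 = -0.89011.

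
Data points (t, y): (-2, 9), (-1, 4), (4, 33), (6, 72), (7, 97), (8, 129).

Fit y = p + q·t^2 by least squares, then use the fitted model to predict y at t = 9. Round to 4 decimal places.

ŷ = 161.4294

From the data, Σ1 = 6, Σt^2 = 170, Σt^2·t^2 = 8066.
Right-hand side: Σy = 344, Σt^2·y = 16169.
Δ = 6·8066 − 170² = 19496.
p = (344·8066 − 170·16169)/19496 = 12987/9748; q = (6·16169 − 170·344)/19496 = 19267/9748.
At t = 9: ŷ = (12987/9748)·(1) + (19267/9748)·(81) = 786807/4874.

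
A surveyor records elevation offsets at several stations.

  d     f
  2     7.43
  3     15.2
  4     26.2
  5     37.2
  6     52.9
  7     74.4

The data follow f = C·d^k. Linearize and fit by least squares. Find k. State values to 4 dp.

Let Y = ln f. Fitting Y = k·ln d + ln C by least squares:
XᵀX = [[13.1965, 8.5252]; [8.5252, 6]], rhs = [30.2235, 19.8867]ᵀ  (here Σln d = 8.5252, Σ(ln d)² = 13.1965, Σln f = 19.8867, Σln d·ln f = 30.2235).
Δ = 13.1965·6 − (8.5252)² = 6.5005; k = (30.2235·6 − 8.5252·19.8867)/6.5005 = 1.81579, ln C = (13.1965·19.8867 − 8.5252·30.2235)/6.5005 = 0.73447.

k = 1.8158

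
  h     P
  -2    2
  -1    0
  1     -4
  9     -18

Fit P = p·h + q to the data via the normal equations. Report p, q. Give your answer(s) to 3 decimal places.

Setting ∂/∂p … = 0 gives: 87·p + 7·q = -170;  7·p + 4·q = -20.
(Σh·h = 87, Σh = 7, Σ1 = 4, Σh·P = -170, ΣP = -20.)
det = 87·4 − 7² = 299.
p = ((-170)·4 − 7·(-20))/299 = -540/299; q = (87·(-20) − 7·(-170))/299 = -550/299.

p = -1.806, q = -1.839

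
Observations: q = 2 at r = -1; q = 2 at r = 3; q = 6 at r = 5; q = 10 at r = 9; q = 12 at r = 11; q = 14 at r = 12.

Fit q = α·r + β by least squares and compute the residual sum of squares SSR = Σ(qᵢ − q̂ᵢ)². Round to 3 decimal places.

The normal equations are: 381·α + 39·β = 424;  39·α + 6·β = 46.
(Σr·r = 381, Σr = 39, Σ1 = 6, Σr·q = 424, Σq = 46.)
Eliminating β: 6·(row 1) − 39·(row 2) gives 765·α = 6·424 − 39·46 = 750, so α = 50/51.
Then β = (46 − 39·(50/51))/6 = 22/17.
Residuals: 86/51, -38/17, -10/51, -2/17, -4/51, 16/17; SSR = 448/51.

SSR = 8.784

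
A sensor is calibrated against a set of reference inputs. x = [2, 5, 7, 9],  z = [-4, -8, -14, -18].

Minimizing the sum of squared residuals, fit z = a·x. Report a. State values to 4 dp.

Entries of AᵀA: Σx·x = 159.
For Aᵀz: Σx·z = -308.
Hence a = -308 / 159 ≈ -1.93711.

a = -1.9371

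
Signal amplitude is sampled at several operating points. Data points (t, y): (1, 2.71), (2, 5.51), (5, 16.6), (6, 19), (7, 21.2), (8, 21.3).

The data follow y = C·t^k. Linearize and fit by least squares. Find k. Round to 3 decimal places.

k = 1.048

Taking logs, ln y = k·ln t + ln C, so regress ln y on ln t.
Σln t = 8.1197, Σ(ln t)² = 14.3918, Σln y = 14.5701, Σln t·ln y = 23.2834.
Equations: 14.3918·k + 8.1197·ln C = 23.2834;  8.1197·k + 6·ln C = 14.5701.
Solving (det = 20.4213): k = 1.04773, ln C = 1.01047.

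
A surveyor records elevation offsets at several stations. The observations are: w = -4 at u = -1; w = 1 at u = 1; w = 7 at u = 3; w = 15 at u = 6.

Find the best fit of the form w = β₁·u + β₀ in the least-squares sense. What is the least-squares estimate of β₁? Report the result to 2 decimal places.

From the data, Σu·u = 47, Σu = 9, Σ1 = 4.
Right-hand side: Σu·w = 116, Σw = 19.
Normal equations: [[47, 9]; [9, 4]]·[β₁, β₀]ᵀ = [116, 19]ᵀ.
Determinant 47·4 − 9² = 107.
β₁ = (116·4 − 9·19)/107 = 293/107; β₀ = (47·19 − 9·116)/107 = -151/107.

β₁ = 2.74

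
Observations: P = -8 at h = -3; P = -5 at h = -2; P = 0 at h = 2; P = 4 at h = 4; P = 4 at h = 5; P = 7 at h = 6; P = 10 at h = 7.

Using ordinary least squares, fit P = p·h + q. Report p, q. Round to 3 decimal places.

Compute the Gram sums: Σh·h = 143, Σh = 19, Σ1 = 7.
Right-hand side: Σh·P = 182, ΣP = 12.
Normal equations: [[143, 19]; [19, 7]]·[p, q]ᵀ = [182, 12]ᵀ.
det = 143·7 − 19² = 640.
p = (182·7 − 19·12)/640 = 523/320; q = (143·12 − 19·182)/640 = -871/320.

p = 1.634, q = -2.722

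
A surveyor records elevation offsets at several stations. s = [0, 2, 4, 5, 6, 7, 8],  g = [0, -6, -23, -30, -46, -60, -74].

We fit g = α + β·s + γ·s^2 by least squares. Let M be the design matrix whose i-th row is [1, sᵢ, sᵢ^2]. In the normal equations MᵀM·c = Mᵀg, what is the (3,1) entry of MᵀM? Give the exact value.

194

Row 3 ↔ basis s^2, column 1 ↔ basis 1, so (MᵀM)_{3,1} = Σᵢ s^2 = (0)·(1) + (4)·(1) + (16)·(1) + (25)·(1) + (36)·(1) + (49)·(1) + (64)·(1) = 194.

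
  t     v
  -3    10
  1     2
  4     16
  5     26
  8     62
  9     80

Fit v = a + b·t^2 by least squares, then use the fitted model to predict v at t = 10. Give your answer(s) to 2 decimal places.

v̂ = 97.75

From the data, Σ1 = 6, Σt^2 = 196, Σt^2·t^2 = 11620.
Right-hand side: Σv = 196, Σt^2·v = 11446.
Determinant 6·11620 − 196² = 31304.
a = (196·11620 − 196·11446)/31304 = 609/559; b = (6·11446 − 196·196)/31304 = 7565/7826.
At t = 10: v̂ = (609/559)·(1) + (7565/7826)·(100) = 382513/3913.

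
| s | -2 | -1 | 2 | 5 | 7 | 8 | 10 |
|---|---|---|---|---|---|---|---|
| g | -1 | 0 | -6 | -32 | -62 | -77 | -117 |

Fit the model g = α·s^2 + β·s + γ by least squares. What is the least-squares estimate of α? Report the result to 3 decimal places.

α = -1.038

XᵀX·[α, β, γ]ᵀ = Xᵀg reads: 17155·α + 1979·β + 247·γ = -20494;  1979·α + 247·β + 29·γ = -2390;  247·α + 29·β + 7·γ = -295.
(Σs^2·s^2 = 17155, Σs^2·s = 1979, Σs^2 = 247, Σs·s = 247, Σs = 29, Σ1 = 7, Σs^2·g = -20494, Σs·g = -2390, Σg = -295.)
Inverting the 3×3 Gram matrix, [α, β, γ]ᵀ = [-5769/5558, -7705/5558, 627/2779]ᵀ.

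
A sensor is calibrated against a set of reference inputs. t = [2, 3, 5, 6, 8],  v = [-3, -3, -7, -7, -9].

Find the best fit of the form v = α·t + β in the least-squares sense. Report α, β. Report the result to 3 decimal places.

α = -1.088, β = -0.579

Forming AᵀA = [[138, 24]; [24, 5]] and Aᵀv = [-164, -29]ᵀ gives AᵀA·[α, β]ᵀ = Aᵀv.
Determinant 138·5 − 24² = 114.
α = ((-164)·5 − 24·(-29))/114 = -62/57; β = (138·(-29) − 24·(-164))/114 = -11/19.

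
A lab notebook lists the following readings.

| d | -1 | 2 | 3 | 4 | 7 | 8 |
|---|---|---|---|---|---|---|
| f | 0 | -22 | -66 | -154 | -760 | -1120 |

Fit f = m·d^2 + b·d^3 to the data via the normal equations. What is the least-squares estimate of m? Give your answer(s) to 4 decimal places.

Compute the Gram sums: Σd^2·d^2 = 6851, Σd^2·d^3 = 50873, Σd^3·d^3 = 384683.
For Mᵀf: Σd^2·f = -112066, Σd^3·f = -845934.
MᵀM·[m, b]ᵀ = Mᵀf becomes [[6851, 50873]; [50873, 384683]]·[m, b]ᵀ = [-112066, -845934]ᵀ.
Δ = 6851·384683 − 50873² = 47401104.
m = ((-112066)·384683 − 50873·(-845934))/47401104 = -9335587/5925138; b = (6851·(-845934) − 50873·(-112066))/47401104 = -11795027/5925138.

m = -1.5756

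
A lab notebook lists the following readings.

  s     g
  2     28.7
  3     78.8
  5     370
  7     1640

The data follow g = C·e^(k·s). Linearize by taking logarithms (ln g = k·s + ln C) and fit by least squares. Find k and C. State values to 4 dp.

k = 0.7987, C = 6.4601

Let Y = ln g. Fitting Y = k·s + ln C by least squares:
Over the data: Σs = 17.0000, Σ(s)² = 87.0000, Σln g = 21.0398, Σs·ln g = 101.1992.
Normal system: [[87.0000, 17.0000]; [17.0000, 4]]·[k, ln C]ᵀ = [101.1992, 21.0398]ᵀ.
Solving (det = 59.0000): k = 0.79866, ln C = 1.86564, so C = exp(1.86564) = 6.46009.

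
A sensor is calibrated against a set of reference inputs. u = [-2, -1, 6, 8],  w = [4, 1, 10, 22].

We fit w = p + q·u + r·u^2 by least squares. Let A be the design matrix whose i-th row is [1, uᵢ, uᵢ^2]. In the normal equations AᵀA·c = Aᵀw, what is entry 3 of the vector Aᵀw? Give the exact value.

1785

Entry 3 ↔ basis u^2, so (Aᵀw)_{3} = Σᵢ (u^2)·wᵢ = (4)·(4) + (1)·(1) + (36)·(10) + (64)·(22) = 1785.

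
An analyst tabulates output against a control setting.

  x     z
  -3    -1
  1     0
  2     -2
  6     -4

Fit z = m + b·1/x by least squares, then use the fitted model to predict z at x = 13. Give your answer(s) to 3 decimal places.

From the data, Σ1 = 4, Σ1/x = 4/3, Σ1/x·1/x = 25/18.
Right-hand side: Σz = -7, Σ1/x·z = -4/3.
det = 4·(25/18) − (4/3)² = 34/9.
m = ((-7)·(25/18) − (4/3)·(-4/3))/(34/9) = -143/68; b = (4·(-4/3) − (4/3)·(-7))/(34/9) = 18/17.
At x = 13: ẑ = (-143/68)·(1) + (18/17)·(1/13) = -1787/884.

ẑ = -2.021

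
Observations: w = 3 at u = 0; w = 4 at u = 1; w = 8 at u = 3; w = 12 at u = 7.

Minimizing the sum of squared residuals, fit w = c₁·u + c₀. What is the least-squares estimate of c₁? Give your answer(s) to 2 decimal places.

c₁ = 1.31

The normal system XᵀX·[c₁, c₀]ᵀ = Xᵀw is [[59, 11]; [11, 4]]·[c₁, c₀]ᵀ = [112, 27]ᵀ.
Δ = 59·4 − 11² = 115.
c₁ = (112·4 − 11·27)/115 = 151/115; c₀ = (59·27 − 11·112)/115 = 361/115.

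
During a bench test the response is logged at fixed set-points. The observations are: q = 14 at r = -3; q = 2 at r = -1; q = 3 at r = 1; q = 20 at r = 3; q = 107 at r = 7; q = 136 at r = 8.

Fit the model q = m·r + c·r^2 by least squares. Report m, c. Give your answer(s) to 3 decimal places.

m = 1.112, c = 1.998

From the data, Σr·r = 133, Σr·r^2 = 855, Σr^2·r^2 = 6661.
Moment sums: Σr·q = 1856, Σr^2·q = 14258.
So AᵀA·[m, c]ᵀ = Aᵀq: [[133, 855]; [855, 6661]]·[m, c]ᵀ = [1856, 14258]ᵀ.
Eliminating c: 6661·(row 1) − 855·(row 2) gives 154888·m = 6661·1856 − 855·14258 = 172226, so m = 86113/77444.
Then c = (14258 − 855·(86113/77444))/6661 = 8143/4076.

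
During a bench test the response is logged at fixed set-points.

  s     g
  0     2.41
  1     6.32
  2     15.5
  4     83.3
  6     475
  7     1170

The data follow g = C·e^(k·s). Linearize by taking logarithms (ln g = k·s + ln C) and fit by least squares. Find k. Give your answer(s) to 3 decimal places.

k = 0.875

Linearized form: ln g = k·s + ln C. From the 6 transformed points,
XᵀX = [[106.0000, 20.0000]; [20.0000, 6]], rhs = [111.4484, 23.1147]ᵀ  (here Σs = 20.0000, Σ(s)² = 106.0000, Σln g = 23.1147, Σs·ln g = 111.4484).
Solving (det = 236.0000): k = 0.87456, ln C = 0.93725.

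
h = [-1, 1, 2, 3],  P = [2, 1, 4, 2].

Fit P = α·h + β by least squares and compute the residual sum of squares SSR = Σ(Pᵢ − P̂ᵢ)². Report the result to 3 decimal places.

With design matrix M, MᵀM = [[15, 5]; [5, 4]] and MᵀP = [13, 9]ᵀ.
Determinant 15·4 − 5² = 35.
α = (13·4 − 5·9)/35 = 1/5; β = (15·9 − 5·13)/35 = 2.
Residuals: 1/5, -6/5, 8/5, -3/5; SSR = 22/5.

SSR = 4.400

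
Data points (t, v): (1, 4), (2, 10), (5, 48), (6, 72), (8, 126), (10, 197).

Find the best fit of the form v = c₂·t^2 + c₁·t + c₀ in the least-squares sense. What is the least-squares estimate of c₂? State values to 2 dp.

c₂ = 2.03

With design matrix X, XᵀX = [[16034, 1862, 230]; [1862, 230, 32]; [230, 32, 6]] and Xᵀv = [31600, 3674, 457]ᵀ.
Solving the 3×3 system (Gaussian elimination) gives c₂ = 14945/7374, c₁ = -6335/7374, c₀ = 3758/1229.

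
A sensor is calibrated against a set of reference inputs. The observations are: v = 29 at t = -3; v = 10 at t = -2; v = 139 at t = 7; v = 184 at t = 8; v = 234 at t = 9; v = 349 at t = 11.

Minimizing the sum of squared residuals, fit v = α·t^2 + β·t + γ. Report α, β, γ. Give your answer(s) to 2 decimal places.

Forming XᵀX = [[27796, 2880, 328]; [2880, 328, 30]; [328, 30, 6]] and Xᵀv = [80071, 8283, 945]ᵀ gives XᵀX·[α, β, γ]ᵀ = Xᵀv.
Inverting the 3×3 Gram matrix, [α, β, γ]ᵀ = [967857/327644, -48294/81911, -169853/163822]ᵀ.

α = 2.95, β = -0.59, γ = -1.04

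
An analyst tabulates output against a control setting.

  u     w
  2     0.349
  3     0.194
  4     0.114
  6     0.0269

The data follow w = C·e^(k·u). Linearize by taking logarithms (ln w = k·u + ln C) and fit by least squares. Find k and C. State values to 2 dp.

Let Y = ln w. Fitting Y = k·u + ln C by least squares:
Σu = 15.0000, Σ(u)² = 65.0000, Σln w = -8.4798, Σu·ln w = -37.4051.
Equations: 65.0000·k + 15.0000·ln C = -37.4051;  15.0000·k + 4·ln C = -8.4798.
Δ = 65.0000·4 − (15.0000)² = 35.0000; k = (-37.4051·4 − 15.0000·-8.4798)/35.0000 = -0.64068, ln C = (65.0000·-8.4798 − 15.0000·-37.4051)/35.0000 = 0.28260, so C = exp(0.28260) = 1.32658.

k = -0.64, C = 1.33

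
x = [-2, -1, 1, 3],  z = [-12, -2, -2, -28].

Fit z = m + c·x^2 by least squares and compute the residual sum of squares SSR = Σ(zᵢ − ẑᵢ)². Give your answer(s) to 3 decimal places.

AᵀA·[m, c]ᵀ = Aᵀz reads: 4·m + 15·c = -44;  15·m + 99·c = -304.
Determinant 4·99 − 15² = 171.
m = ((-44)·99 − 15·(-304))/171 = 68/57; c = (4·(-304) − 15·(-44))/171 = -556/171.
Residuals: -32/171, 10/171, 10/171, 4/57; SSR = 8/171.

SSR = 0.047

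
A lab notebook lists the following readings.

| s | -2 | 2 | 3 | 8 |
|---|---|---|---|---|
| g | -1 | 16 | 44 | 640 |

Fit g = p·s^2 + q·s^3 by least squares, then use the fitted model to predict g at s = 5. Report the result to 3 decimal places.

With design matrix A, AᵀA = [[4209, 33011]; [33011, 263001]] and Aᵀg = [41416, 329004]ᵀ.
det = 4209·263001 − 33011² = 17245088.
p = (41416·263001 − 33011·329004)/17245088 = 7924593/4311272; q = (4209·329004 − 33011·41416)/17245088 = 4398565/4311272.
At s = 5: ĝ = (7924593/4311272)·(25) + (4398565/4311272)·(125) = 373967725/2155636.

ĝ = 173.484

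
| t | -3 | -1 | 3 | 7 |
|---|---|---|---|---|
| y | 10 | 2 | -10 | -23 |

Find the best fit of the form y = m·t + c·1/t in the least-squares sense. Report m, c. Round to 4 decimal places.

m = -3.3475, c = 1.1568

Entries of XᵀX: Σt·t = 68, Σt·1/t = 4, Σ1/t·1/t = 548/441.
And Σt·y = -223, Σ1/t·y = -251/21.
Normal equations: [[68, 4]; [4, 548/441]]·[m, c]ᵀ = [-223, -251/21]ᵀ.
Δ = 68·(548/441) − 4² = 30208/441.
m = ((-223)·(548/441) − 4·(-251/21))/(30208/441) = -395/118; c = (68·(-251/21) − 4·(-223))/(30208/441) = 273/236.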